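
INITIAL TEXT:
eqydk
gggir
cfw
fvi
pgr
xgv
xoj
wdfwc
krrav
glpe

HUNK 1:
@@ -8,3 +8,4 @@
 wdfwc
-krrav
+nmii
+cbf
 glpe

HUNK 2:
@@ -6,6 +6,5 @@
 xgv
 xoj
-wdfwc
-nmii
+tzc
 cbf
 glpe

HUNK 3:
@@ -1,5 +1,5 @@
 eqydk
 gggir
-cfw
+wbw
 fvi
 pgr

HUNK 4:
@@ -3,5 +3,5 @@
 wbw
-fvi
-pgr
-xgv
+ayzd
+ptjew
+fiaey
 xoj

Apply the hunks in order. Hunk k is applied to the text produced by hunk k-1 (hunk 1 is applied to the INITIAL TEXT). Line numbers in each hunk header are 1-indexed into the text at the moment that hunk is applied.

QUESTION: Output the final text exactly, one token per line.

Answer: eqydk
gggir
wbw
ayzd
ptjew
fiaey
xoj
tzc
cbf
glpe

Derivation:
Hunk 1: at line 8 remove [krrav] add [nmii,cbf] -> 11 lines: eqydk gggir cfw fvi pgr xgv xoj wdfwc nmii cbf glpe
Hunk 2: at line 6 remove [wdfwc,nmii] add [tzc] -> 10 lines: eqydk gggir cfw fvi pgr xgv xoj tzc cbf glpe
Hunk 3: at line 1 remove [cfw] add [wbw] -> 10 lines: eqydk gggir wbw fvi pgr xgv xoj tzc cbf glpe
Hunk 4: at line 3 remove [fvi,pgr,xgv] add [ayzd,ptjew,fiaey] -> 10 lines: eqydk gggir wbw ayzd ptjew fiaey xoj tzc cbf glpe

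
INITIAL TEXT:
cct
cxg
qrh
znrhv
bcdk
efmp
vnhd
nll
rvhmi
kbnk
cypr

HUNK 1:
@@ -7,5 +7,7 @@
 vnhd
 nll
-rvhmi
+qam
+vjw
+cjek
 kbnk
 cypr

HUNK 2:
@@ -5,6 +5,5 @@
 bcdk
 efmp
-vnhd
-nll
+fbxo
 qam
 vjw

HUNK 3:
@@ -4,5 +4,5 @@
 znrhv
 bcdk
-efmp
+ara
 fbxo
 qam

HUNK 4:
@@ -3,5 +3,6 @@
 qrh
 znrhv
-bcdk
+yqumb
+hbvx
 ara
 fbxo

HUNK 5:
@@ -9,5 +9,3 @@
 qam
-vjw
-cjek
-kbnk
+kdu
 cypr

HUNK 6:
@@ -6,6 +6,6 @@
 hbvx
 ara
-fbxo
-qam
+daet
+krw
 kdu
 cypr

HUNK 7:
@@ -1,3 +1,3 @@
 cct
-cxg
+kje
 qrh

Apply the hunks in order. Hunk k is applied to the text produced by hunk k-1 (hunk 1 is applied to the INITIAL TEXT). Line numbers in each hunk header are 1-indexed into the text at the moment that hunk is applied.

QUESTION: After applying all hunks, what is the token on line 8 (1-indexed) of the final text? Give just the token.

Hunk 1: at line 7 remove [rvhmi] add [qam,vjw,cjek] -> 13 lines: cct cxg qrh znrhv bcdk efmp vnhd nll qam vjw cjek kbnk cypr
Hunk 2: at line 5 remove [vnhd,nll] add [fbxo] -> 12 lines: cct cxg qrh znrhv bcdk efmp fbxo qam vjw cjek kbnk cypr
Hunk 3: at line 4 remove [efmp] add [ara] -> 12 lines: cct cxg qrh znrhv bcdk ara fbxo qam vjw cjek kbnk cypr
Hunk 4: at line 3 remove [bcdk] add [yqumb,hbvx] -> 13 lines: cct cxg qrh znrhv yqumb hbvx ara fbxo qam vjw cjek kbnk cypr
Hunk 5: at line 9 remove [vjw,cjek,kbnk] add [kdu] -> 11 lines: cct cxg qrh znrhv yqumb hbvx ara fbxo qam kdu cypr
Hunk 6: at line 6 remove [fbxo,qam] add [daet,krw] -> 11 lines: cct cxg qrh znrhv yqumb hbvx ara daet krw kdu cypr
Hunk 7: at line 1 remove [cxg] add [kje] -> 11 lines: cct kje qrh znrhv yqumb hbvx ara daet krw kdu cypr
Final line 8: daet

Answer: daet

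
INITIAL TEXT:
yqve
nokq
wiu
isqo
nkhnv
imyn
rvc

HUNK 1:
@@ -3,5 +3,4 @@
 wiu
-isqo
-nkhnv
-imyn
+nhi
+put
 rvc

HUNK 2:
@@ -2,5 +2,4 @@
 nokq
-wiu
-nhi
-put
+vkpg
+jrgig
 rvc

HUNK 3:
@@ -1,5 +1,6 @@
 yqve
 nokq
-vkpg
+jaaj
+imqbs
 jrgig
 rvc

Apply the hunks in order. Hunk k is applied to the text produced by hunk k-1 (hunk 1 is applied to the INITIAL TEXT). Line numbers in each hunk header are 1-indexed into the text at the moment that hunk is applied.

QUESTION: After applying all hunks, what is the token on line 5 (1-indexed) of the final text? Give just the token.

Hunk 1: at line 3 remove [isqo,nkhnv,imyn] add [nhi,put] -> 6 lines: yqve nokq wiu nhi put rvc
Hunk 2: at line 2 remove [wiu,nhi,put] add [vkpg,jrgig] -> 5 lines: yqve nokq vkpg jrgig rvc
Hunk 3: at line 1 remove [vkpg] add [jaaj,imqbs] -> 6 lines: yqve nokq jaaj imqbs jrgig rvc
Final line 5: jrgig

Answer: jrgig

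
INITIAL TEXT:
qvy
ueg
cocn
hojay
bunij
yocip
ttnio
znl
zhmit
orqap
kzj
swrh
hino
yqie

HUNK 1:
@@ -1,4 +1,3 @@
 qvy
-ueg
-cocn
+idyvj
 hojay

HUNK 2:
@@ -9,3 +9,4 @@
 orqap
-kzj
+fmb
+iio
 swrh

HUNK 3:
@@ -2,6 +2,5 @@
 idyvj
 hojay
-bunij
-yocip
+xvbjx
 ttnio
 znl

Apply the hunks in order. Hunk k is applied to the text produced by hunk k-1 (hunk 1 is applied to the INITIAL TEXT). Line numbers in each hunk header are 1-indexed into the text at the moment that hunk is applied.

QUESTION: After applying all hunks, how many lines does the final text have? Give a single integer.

Hunk 1: at line 1 remove [ueg,cocn] add [idyvj] -> 13 lines: qvy idyvj hojay bunij yocip ttnio znl zhmit orqap kzj swrh hino yqie
Hunk 2: at line 9 remove [kzj] add [fmb,iio] -> 14 lines: qvy idyvj hojay bunij yocip ttnio znl zhmit orqap fmb iio swrh hino yqie
Hunk 3: at line 2 remove [bunij,yocip] add [xvbjx] -> 13 lines: qvy idyvj hojay xvbjx ttnio znl zhmit orqap fmb iio swrh hino yqie
Final line count: 13

Answer: 13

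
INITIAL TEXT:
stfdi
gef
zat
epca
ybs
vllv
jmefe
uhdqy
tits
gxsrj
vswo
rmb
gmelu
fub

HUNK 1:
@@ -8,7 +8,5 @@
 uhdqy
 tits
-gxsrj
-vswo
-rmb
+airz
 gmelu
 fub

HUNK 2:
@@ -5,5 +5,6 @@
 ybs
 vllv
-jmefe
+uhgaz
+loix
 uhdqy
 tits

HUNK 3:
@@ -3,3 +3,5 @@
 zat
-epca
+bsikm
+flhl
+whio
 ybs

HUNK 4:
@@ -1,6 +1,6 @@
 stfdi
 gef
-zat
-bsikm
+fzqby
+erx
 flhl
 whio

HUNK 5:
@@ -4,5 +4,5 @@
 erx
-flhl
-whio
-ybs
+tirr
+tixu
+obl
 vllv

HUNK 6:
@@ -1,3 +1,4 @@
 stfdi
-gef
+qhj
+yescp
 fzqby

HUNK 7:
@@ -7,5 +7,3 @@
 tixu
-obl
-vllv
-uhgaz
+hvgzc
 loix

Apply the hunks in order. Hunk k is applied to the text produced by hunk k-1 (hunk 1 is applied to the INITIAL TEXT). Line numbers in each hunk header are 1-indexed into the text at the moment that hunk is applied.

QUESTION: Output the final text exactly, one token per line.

Answer: stfdi
qhj
yescp
fzqby
erx
tirr
tixu
hvgzc
loix
uhdqy
tits
airz
gmelu
fub

Derivation:
Hunk 1: at line 8 remove [gxsrj,vswo,rmb] add [airz] -> 12 lines: stfdi gef zat epca ybs vllv jmefe uhdqy tits airz gmelu fub
Hunk 2: at line 5 remove [jmefe] add [uhgaz,loix] -> 13 lines: stfdi gef zat epca ybs vllv uhgaz loix uhdqy tits airz gmelu fub
Hunk 3: at line 3 remove [epca] add [bsikm,flhl,whio] -> 15 lines: stfdi gef zat bsikm flhl whio ybs vllv uhgaz loix uhdqy tits airz gmelu fub
Hunk 4: at line 1 remove [zat,bsikm] add [fzqby,erx] -> 15 lines: stfdi gef fzqby erx flhl whio ybs vllv uhgaz loix uhdqy tits airz gmelu fub
Hunk 5: at line 4 remove [flhl,whio,ybs] add [tirr,tixu,obl] -> 15 lines: stfdi gef fzqby erx tirr tixu obl vllv uhgaz loix uhdqy tits airz gmelu fub
Hunk 6: at line 1 remove [gef] add [qhj,yescp] -> 16 lines: stfdi qhj yescp fzqby erx tirr tixu obl vllv uhgaz loix uhdqy tits airz gmelu fub
Hunk 7: at line 7 remove [obl,vllv,uhgaz] add [hvgzc] -> 14 lines: stfdi qhj yescp fzqby erx tirr tixu hvgzc loix uhdqy tits airz gmelu fub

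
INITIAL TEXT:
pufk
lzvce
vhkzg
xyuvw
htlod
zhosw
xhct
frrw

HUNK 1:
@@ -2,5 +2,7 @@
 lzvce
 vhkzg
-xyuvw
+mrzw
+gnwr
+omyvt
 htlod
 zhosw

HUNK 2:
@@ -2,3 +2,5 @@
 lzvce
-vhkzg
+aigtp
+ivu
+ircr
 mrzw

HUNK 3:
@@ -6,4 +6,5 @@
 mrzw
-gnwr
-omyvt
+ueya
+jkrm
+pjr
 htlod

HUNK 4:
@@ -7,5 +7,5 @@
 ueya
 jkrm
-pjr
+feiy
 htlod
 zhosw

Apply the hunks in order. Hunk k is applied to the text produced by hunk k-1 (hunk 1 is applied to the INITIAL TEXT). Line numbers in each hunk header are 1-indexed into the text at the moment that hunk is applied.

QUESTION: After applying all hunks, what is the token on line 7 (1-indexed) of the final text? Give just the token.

Hunk 1: at line 2 remove [xyuvw] add [mrzw,gnwr,omyvt] -> 10 lines: pufk lzvce vhkzg mrzw gnwr omyvt htlod zhosw xhct frrw
Hunk 2: at line 2 remove [vhkzg] add [aigtp,ivu,ircr] -> 12 lines: pufk lzvce aigtp ivu ircr mrzw gnwr omyvt htlod zhosw xhct frrw
Hunk 3: at line 6 remove [gnwr,omyvt] add [ueya,jkrm,pjr] -> 13 lines: pufk lzvce aigtp ivu ircr mrzw ueya jkrm pjr htlod zhosw xhct frrw
Hunk 4: at line 7 remove [pjr] add [feiy] -> 13 lines: pufk lzvce aigtp ivu ircr mrzw ueya jkrm feiy htlod zhosw xhct frrw
Final line 7: ueya

Answer: ueya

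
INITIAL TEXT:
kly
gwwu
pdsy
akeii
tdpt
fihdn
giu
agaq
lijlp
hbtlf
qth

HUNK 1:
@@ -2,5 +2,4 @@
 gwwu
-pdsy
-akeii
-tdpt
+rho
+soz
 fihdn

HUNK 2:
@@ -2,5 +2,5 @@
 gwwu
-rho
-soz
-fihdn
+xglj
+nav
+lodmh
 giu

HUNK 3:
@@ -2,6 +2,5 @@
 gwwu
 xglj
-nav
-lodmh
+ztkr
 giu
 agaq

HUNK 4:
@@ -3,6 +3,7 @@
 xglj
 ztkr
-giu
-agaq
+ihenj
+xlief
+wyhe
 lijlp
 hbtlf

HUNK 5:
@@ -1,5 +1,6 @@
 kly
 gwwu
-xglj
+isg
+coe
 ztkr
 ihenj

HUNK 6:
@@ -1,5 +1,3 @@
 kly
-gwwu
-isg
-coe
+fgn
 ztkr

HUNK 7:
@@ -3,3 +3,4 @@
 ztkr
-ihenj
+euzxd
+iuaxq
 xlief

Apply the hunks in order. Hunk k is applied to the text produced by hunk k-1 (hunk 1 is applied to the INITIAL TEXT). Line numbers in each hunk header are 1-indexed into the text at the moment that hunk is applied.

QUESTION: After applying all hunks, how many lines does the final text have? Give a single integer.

Answer: 10

Derivation:
Hunk 1: at line 2 remove [pdsy,akeii,tdpt] add [rho,soz] -> 10 lines: kly gwwu rho soz fihdn giu agaq lijlp hbtlf qth
Hunk 2: at line 2 remove [rho,soz,fihdn] add [xglj,nav,lodmh] -> 10 lines: kly gwwu xglj nav lodmh giu agaq lijlp hbtlf qth
Hunk 3: at line 2 remove [nav,lodmh] add [ztkr] -> 9 lines: kly gwwu xglj ztkr giu agaq lijlp hbtlf qth
Hunk 4: at line 3 remove [giu,agaq] add [ihenj,xlief,wyhe] -> 10 lines: kly gwwu xglj ztkr ihenj xlief wyhe lijlp hbtlf qth
Hunk 5: at line 1 remove [xglj] add [isg,coe] -> 11 lines: kly gwwu isg coe ztkr ihenj xlief wyhe lijlp hbtlf qth
Hunk 6: at line 1 remove [gwwu,isg,coe] add [fgn] -> 9 lines: kly fgn ztkr ihenj xlief wyhe lijlp hbtlf qth
Hunk 7: at line 3 remove [ihenj] add [euzxd,iuaxq] -> 10 lines: kly fgn ztkr euzxd iuaxq xlief wyhe lijlp hbtlf qth
Final line count: 10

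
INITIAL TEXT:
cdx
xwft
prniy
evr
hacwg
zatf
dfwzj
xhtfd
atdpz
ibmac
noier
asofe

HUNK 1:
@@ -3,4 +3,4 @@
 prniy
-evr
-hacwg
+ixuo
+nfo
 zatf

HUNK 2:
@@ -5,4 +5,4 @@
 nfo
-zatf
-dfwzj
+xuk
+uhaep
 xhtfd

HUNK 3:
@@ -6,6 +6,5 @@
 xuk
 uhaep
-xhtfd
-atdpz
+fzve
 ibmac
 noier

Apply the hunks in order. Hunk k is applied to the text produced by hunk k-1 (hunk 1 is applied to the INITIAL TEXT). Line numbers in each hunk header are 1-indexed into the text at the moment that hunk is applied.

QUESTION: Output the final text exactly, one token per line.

Answer: cdx
xwft
prniy
ixuo
nfo
xuk
uhaep
fzve
ibmac
noier
asofe

Derivation:
Hunk 1: at line 3 remove [evr,hacwg] add [ixuo,nfo] -> 12 lines: cdx xwft prniy ixuo nfo zatf dfwzj xhtfd atdpz ibmac noier asofe
Hunk 2: at line 5 remove [zatf,dfwzj] add [xuk,uhaep] -> 12 lines: cdx xwft prniy ixuo nfo xuk uhaep xhtfd atdpz ibmac noier asofe
Hunk 3: at line 6 remove [xhtfd,atdpz] add [fzve] -> 11 lines: cdx xwft prniy ixuo nfo xuk uhaep fzve ibmac noier asofe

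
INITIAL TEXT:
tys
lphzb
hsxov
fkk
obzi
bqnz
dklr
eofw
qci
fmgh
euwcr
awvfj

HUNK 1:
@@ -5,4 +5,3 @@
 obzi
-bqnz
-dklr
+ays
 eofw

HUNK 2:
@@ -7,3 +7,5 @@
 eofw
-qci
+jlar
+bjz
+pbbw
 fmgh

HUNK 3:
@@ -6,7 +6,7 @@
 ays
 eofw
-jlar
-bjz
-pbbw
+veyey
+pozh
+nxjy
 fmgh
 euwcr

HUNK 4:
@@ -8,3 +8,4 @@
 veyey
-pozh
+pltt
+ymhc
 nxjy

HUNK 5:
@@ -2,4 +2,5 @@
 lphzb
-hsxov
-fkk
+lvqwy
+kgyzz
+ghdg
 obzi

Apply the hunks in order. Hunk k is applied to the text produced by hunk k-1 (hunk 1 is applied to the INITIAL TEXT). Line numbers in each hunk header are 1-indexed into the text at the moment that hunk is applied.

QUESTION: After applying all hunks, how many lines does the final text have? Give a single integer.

Answer: 15

Derivation:
Hunk 1: at line 5 remove [bqnz,dklr] add [ays] -> 11 lines: tys lphzb hsxov fkk obzi ays eofw qci fmgh euwcr awvfj
Hunk 2: at line 7 remove [qci] add [jlar,bjz,pbbw] -> 13 lines: tys lphzb hsxov fkk obzi ays eofw jlar bjz pbbw fmgh euwcr awvfj
Hunk 3: at line 6 remove [jlar,bjz,pbbw] add [veyey,pozh,nxjy] -> 13 lines: tys lphzb hsxov fkk obzi ays eofw veyey pozh nxjy fmgh euwcr awvfj
Hunk 4: at line 8 remove [pozh] add [pltt,ymhc] -> 14 lines: tys lphzb hsxov fkk obzi ays eofw veyey pltt ymhc nxjy fmgh euwcr awvfj
Hunk 5: at line 2 remove [hsxov,fkk] add [lvqwy,kgyzz,ghdg] -> 15 lines: tys lphzb lvqwy kgyzz ghdg obzi ays eofw veyey pltt ymhc nxjy fmgh euwcr awvfj
Final line count: 15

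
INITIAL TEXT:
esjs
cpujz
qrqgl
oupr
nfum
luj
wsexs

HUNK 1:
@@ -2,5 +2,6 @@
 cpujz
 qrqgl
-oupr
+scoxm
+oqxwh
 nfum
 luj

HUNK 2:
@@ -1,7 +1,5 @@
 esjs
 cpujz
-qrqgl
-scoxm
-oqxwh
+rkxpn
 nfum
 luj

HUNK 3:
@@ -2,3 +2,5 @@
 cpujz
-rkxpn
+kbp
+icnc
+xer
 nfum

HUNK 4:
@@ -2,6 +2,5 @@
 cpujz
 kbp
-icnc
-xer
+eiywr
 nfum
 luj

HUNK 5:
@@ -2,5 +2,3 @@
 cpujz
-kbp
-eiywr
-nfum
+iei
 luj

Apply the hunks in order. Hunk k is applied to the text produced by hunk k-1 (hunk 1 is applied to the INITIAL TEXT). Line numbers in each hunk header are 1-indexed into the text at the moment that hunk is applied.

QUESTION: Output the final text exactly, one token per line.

Hunk 1: at line 2 remove [oupr] add [scoxm,oqxwh] -> 8 lines: esjs cpujz qrqgl scoxm oqxwh nfum luj wsexs
Hunk 2: at line 1 remove [qrqgl,scoxm,oqxwh] add [rkxpn] -> 6 lines: esjs cpujz rkxpn nfum luj wsexs
Hunk 3: at line 2 remove [rkxpn] add [kbp,icnc,xer] -> 8 lines: esjs cpujz kbp icnc xer nfum luj wsexs
Hunk 4: at line 2 remove [icnc,xer] add [eiywr] -> 7 lines: esjs cpujz kbp eiywr nfum luj wsexs
Hunk 5: at line 2 remove [kbp,eiywr,nfum] add [iei] -> 5 lines: esjs cpujz iei luj wsexs

Answer: esjs
cpujz
iei
luj
wsexs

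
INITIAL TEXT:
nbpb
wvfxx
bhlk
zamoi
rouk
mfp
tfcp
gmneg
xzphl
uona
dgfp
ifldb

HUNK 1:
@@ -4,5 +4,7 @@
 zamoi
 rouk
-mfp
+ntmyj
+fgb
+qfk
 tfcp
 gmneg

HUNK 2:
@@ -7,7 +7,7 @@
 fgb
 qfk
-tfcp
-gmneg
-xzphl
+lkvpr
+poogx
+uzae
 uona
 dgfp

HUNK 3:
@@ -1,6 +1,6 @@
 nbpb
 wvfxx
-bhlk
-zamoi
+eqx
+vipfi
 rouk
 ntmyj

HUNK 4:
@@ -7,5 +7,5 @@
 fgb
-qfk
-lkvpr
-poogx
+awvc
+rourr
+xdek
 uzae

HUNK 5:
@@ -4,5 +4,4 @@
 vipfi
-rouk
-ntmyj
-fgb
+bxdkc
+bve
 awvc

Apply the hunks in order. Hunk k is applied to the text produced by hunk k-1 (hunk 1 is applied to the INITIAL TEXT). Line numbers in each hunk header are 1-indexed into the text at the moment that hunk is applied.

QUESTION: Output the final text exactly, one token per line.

Answer: nbpb
wvfxx
eqx
vipfi
bxdkc
bve
awvc
rourr
xdek
uzae
uona
dgfp
ifldb

Derivation:
Hunk 1: at line 4 remove [mfp] add [ntmyj,fgb,qfk] -> 14 lines: nbpb wvfxx bhlk zamoi rouk ntmyj fgb qfk tfcp gmneg xzphl uona dgfp ifldb
Hunk 2: at line 7 remove [tfcp,gmneg,xzphl] add [lkvpr,poogx,uzae] -> 14 lines: nbpb wvfxx bhlk zamoi rouk ntmyj fgb qfk lkvpr poogx uzae uona dgfp ifldb
Hunk 3: at line 1 remove [bhlk,zamoi] add [eqx,vipfi] -> 14 lines: nbpb wvfxx eqx vipfi rouk ntmyj fgb qfk lkvpr poogx uzae uona dgfp ifldb
Hunk 4: at line 7 remove [qfk,lkvpr,poogx] add [awvc,rourr,xdek] -> 14 lines: nbpb wvfxx eqx vipfi rouk ntmyj fgb awvc rourr xdek uzae uona dgfp ifldb
Hunk 5: at line 4 remove [rouk,ntmyj,fgb] add [bxdkc,bve] -> 13 lines: nbpb wvfxx eqx vipfi bxdkc bve awvc rourr xdek uzae uona dgfp ifldb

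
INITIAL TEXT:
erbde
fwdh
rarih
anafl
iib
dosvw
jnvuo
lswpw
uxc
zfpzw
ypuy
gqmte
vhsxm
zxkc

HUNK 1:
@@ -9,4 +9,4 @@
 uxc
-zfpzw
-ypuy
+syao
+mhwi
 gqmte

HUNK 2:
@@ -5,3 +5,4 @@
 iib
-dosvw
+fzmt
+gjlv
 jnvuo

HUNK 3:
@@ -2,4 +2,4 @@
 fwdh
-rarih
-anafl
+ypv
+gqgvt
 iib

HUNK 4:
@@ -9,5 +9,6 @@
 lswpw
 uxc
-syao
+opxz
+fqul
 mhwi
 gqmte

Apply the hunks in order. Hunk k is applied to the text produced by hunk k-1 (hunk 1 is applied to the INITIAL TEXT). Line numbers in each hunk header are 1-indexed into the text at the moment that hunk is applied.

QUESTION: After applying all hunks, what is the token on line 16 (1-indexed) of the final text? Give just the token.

Hunk 1: at line 9 remove [zfpzw,ypuy] add [syao,mhwi] -> 14 lines: erbde fwdh rarih anafl iib dosvw jnvuo lswpw uxc syao mhwi gqmte vhsxm zxkc
Hunk 2: at line 5 remove [dosvw] add [fzmt,gjlv] -> 15 lines: erbde fwdh rarih anafl iib fzmt gjlv jnvuo lswpw uxc syao mhwi gqmte vhsxm zxkc
Hunk 3: at line 2 remove [rarih,anafl] add [ypv,gqgvt] -> 15 lines: erbde fwdh ypv gqgvt iib fzmt gjlv jnvuo lswpw uxc syao mhwi gqmte vhsxm zxkc
Hunk 4: at line 9 remove [syao] add [opxz,fqul] -> 16 lines: erbde fwdh ypv gqgvt iib fzmt gjlv jnvuo lswpw uxc opxz fqul mhwi gqmte vhsxm zxkc
Final line 16: zxkc

Answer: zxkc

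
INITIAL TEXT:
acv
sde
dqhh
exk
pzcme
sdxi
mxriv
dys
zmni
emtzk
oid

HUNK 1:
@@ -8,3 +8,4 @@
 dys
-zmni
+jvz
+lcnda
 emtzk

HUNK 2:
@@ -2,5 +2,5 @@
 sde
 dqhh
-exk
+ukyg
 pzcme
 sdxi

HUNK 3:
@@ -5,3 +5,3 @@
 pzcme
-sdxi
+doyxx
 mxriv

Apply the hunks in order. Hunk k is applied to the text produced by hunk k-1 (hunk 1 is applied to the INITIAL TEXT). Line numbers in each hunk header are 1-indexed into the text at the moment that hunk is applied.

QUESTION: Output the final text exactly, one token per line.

Hunk 1: at line 8 remove [zmni] add [jvz,lcnda] -> 12 lines: acv sde dqhh exk pzcme sdxi mxriv dys jvz lcnda emtzk oid
Hunk 2: at line 2 remove [exk] add [ukyg] -> 12 lines: acv sde dqhh ukyg pzcme sdxi mxriv dys jvz lcnda emtzk oid
Hunk 3: at line 5 remove [sdxi] add [doyxx] -> 12 lines: acv sde dqhh ukyg pzcme doyxx mxriv dys jvz lcnda emtzk oid

Answer: acv
sde
dqhh
ukyg
pzcme
doyxx
mxriv
dys
jvz
lcnda
emtzk
oid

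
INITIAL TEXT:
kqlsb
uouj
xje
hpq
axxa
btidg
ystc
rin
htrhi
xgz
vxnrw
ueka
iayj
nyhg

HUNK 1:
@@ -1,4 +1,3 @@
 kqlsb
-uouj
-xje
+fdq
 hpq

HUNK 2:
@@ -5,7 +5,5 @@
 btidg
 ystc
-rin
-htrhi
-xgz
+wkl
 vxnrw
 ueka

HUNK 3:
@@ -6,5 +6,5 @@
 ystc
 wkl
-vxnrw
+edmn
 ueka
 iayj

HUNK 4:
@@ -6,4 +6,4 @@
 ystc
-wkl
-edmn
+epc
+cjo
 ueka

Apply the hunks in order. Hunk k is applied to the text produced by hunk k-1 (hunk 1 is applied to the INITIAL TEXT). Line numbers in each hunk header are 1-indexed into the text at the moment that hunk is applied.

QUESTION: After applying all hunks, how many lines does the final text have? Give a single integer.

Hunk 1: at line 1 remove [uouj,xje] add [fdq] -> 13 lines: kqlsb fdq hpq axxa btidg ystc rin htrhi xgz vxnrw ueka iayj nyhg
Hunk 2: at line 5 remove [rin,htrhi,xgz] add [wkl] -> 11 lines: kqlsb fdq hpq axxa btidg ystc wkl vxnrw ueka iayj nyhg
Hunk 3: at line 6 remove [vxnrw] add [edmn] -> 11 lines: kqlsb fdq hpq axxa btidg ystc wkl edmn ueka iayj nyhg
Hunk 4: at line 6 remove [wkl,edmn] add [epc,cjo] -> 11 lines: kqlsb fdq hpq axxa btidg ystc epc cjo ueka iayj nyhg
Final line count: 11

Answer: 11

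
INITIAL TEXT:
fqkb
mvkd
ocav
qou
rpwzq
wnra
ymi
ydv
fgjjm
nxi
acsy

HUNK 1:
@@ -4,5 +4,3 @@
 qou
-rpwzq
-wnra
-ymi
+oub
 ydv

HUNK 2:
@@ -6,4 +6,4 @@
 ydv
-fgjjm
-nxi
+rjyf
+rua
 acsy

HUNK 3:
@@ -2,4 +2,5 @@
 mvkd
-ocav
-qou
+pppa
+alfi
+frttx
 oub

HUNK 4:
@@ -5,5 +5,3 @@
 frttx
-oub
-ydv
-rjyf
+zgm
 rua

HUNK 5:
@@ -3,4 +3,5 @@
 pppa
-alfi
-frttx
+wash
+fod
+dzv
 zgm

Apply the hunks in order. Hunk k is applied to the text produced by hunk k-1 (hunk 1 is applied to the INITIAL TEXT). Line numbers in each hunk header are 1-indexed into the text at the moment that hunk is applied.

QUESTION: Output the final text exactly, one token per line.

Hunk 1: at line 4 remove [rpwzq,wnra,ymi] add [oub] -> 9 lines: fqkb mvkd ocav qou oub ydv fgjjm nxi acsy
Hunk 2: at line 6 remove [fgjjm,nxi] add [rjyf,rua] -> 9 lines: fqkb mvkd ocav qou oub ydv rjyf rua acsy
Hunk 3: at line 2 remove [ocav,qou] add [pppa,alfi,frttx] -> 10 lines: fqkb mvkd pppa alfi frttx oub ydv rjyf rua acsy
Hunk 4: at line 5 remove [oub,ydv,rjyf] add [zgm] -> 8 lines: fqkb mvkd pppa alfi frttx zgm rua acsy
Hunk 5: at line 3 remove [alfi,frttx] add [wash,fod,dzv] -> 9 lines: fqkb mvkd pppa wash fod dzv zgm rua acsy

Answer: fqkb
mvkd
pppa
wash
fod
dzv
zgm
rua
acsy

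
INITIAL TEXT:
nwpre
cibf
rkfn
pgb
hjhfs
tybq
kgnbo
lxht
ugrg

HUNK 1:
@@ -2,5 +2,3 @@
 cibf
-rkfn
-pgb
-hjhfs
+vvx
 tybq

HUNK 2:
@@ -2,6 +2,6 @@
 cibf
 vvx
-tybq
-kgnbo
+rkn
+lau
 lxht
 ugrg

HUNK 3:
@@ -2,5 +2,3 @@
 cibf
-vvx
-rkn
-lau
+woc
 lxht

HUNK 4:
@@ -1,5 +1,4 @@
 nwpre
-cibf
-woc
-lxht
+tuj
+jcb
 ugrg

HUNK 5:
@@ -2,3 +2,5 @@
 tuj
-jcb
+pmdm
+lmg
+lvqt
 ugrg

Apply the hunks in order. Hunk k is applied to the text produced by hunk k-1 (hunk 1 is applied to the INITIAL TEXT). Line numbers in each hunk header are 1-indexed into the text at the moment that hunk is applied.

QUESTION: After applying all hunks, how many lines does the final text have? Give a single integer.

Hunk 1: at line 2 remove [rkfn,pgb,hjhfs] add [vvx] -> 7 lines: nwpre cibf vvx tybq kgnbo lxht ugrg
Hunk 2: at line 2 remove [tybq,kgnbo] add [rkn,lau] -> 7 lines: nwpre cibf vvx rkn lau lxht ugrg
Hunk 3: at line 2 remove [vvx,rkn,lau] add [woc] -> 5 lines: nwpre cibf woc lxht ugrg
Hunk 4: at line 1 remove [cibf,woc,lxht] add [tuj,jcb] -> 4 lines: nwpre tuj jcb ugrg
Hunk 5: at line 2 remove [jcb] add [pmdm,lmg,lvqt] -> 6 lines: nwpre tuj pmdm lmg lvqt ugrg
Final line count: 6

Answer: 6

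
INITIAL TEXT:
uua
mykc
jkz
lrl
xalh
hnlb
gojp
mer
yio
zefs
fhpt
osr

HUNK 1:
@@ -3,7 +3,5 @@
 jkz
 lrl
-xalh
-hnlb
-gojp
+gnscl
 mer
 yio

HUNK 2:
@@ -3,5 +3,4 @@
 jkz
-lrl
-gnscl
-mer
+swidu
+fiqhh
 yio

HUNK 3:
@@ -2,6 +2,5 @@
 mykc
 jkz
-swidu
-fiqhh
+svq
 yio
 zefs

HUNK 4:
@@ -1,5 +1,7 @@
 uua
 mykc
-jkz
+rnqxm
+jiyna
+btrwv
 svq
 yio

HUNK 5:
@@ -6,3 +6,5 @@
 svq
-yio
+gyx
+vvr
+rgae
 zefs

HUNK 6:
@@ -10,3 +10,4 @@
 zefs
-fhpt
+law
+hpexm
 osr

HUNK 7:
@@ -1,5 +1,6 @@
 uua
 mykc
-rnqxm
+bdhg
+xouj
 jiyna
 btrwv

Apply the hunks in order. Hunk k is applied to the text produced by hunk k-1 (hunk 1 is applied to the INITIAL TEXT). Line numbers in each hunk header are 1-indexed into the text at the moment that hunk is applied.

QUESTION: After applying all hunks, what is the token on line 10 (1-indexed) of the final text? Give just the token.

Hunk 1: at line 3 remove [xalh,hnlb,gojp] add [gnscl] -> 10 lines: uua mykc jkz lrl gnscl mer yio zefs fhpt osr
Hunk 2: at line 3 remove [lrl,gnscl,mer] add [swidu,fiqhh] -> 9 lines: uua mykc jkz swidu fiqhh yio zefs fhpt osr
Hunk 3: at line 2 remove [swidu,fiqhh] add [svq] -> 8 lines: uua mykc jkz svq yio zefs fhpt osr
Hunk 4: at line 1 remove [jkz] add [rnqxm,jiyna,btrwv] -> 10 lines: uua mykc rnqxm jiyna btrwv svq yio zefs fhpt osr
Hunk 5: at line 6 remove [yio] add [gyx,vvr,rgae] -> 12 lines: uua mykc rnqxm jiyna btrwv svq gyx vvr rgae zefs fhpt osr
Hunk 6: at line 10 remove [fhpt] add [law,hpexm] -> 13 lines: uua mykc rnqxm jiyna btrwv svq gyx vvr rgae zefs law hpexm osr
Hunk 7: at line 1 remove [rnqxm] add [bdhg,xouj] -> 14 lines: uua mykc bdhg xouj jiyna btrwv svq gyx vvr rgae zefs law hpexm osr
Final line 10: rgae

Answer: rgae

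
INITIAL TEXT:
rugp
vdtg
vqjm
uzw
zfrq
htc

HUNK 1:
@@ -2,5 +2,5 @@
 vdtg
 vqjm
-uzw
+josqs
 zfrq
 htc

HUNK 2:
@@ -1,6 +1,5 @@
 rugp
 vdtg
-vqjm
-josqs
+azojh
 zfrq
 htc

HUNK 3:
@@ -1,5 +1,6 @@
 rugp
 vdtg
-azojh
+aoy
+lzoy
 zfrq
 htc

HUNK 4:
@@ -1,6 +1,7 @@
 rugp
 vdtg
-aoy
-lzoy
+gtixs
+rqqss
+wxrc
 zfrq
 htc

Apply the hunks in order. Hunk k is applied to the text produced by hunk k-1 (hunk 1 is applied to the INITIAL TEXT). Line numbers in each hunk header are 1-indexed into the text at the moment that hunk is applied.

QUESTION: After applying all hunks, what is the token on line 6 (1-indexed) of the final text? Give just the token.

Answer: zfrq

Derivation:
Hunk 1: at line 2 remove [uzw] add [josqs] -> 6 lines: rugp vdtg vqjm josqs zfrq htc
Hunk 2: at line 1 remove [vqjm,josqs] add [azojh] -> 5 lines: rugp vdtg azojh zfrq htc
Hunk 3: at line 1 remove [azojh] add [aoy,lzoy] -> 6 lines: rugp vdtg aoy lzoy zfrq htc
Hunk 4: at line 1 remove [aoy,lzoy] add [gtixs,rqqss,wxrc] -> 7 lines: rugp vdtg gtixs rqqss wxrc zfrq htc
Final line 6: zfrq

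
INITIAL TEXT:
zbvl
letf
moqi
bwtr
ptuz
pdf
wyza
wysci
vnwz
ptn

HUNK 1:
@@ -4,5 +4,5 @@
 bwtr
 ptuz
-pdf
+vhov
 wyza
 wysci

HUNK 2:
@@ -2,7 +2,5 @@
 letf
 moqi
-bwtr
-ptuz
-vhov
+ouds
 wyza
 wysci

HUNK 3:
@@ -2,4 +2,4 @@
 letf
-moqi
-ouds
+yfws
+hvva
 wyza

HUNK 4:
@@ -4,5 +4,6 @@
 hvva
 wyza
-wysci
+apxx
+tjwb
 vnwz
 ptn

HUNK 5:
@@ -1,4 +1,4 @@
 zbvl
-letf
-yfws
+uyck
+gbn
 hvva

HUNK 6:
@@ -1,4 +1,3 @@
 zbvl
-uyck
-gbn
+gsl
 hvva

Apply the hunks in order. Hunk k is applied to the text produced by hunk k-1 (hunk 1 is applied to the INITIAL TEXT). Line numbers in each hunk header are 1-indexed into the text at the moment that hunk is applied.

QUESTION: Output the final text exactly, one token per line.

Hunk 1: at line 4 remove [pdf] add [vhov] -> 10 lines: zbvl letf moqi bwtr ptuz vhov wyza wysci vnwz ptn
Hunk 2: at line 2 remove [bwtr,ptuz,vhov] add [ouds] -> 8 lines: zbvl letf moqi ouds wyza wysci vnwz ptn
Hunk 3: at line 2 remove [moqi,ouds] add [yfws,hvva] -> 8 lines: zbvl letf yfws hvva wyza wysci vnwz ptn
Hunk 4: at line 4 remove [wysci] add [apxx,tjwb] -> 9 lines: zbvl letf yfws hvva wyza apxx tjwb vnwz ptn
Hunk 5: at line 1 remove [letf,yfws] add [uyck,gbn] -> 9 lines: zbvl uyck gbn hvva wyza apxx tjwb vnwz ptn
Hunk 6: at line 1 remove [uyck,gbn] add [gsl] -> 8 lines: zbvl gsl hvva wyza apxx tjwb vnwz ptn

Answer: zbvl
gsl
hvva
wyza
apxx
tjwb
vnwz
ptn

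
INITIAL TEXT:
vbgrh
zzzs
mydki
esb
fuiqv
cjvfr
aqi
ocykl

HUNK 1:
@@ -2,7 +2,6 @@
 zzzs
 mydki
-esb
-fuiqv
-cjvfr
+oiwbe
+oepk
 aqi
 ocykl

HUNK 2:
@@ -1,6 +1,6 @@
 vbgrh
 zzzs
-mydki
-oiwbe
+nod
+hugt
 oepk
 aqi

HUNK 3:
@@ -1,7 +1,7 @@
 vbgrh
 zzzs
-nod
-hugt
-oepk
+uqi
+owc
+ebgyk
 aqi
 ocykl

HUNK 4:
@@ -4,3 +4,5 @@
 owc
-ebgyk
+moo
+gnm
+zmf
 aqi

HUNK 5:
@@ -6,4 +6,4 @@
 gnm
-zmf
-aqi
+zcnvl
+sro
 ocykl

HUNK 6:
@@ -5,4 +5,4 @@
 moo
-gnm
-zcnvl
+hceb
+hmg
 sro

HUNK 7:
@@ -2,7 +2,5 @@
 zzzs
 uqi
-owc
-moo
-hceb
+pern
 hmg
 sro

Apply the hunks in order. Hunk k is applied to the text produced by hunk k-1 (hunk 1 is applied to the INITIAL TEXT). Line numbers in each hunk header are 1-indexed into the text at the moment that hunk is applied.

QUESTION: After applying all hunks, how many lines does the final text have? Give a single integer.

Hunk 1: at line 2 remove [esb,fuiqv,cjvfr] add [oiwbe,oepk] -> 7 lines: vbgrh zzzs mydki oiwbe oepk aqi ocykl
Hunk 2: at line 1 remove [mydki,oiwbe] add [nod,hugt] -> 7 lines: vbgrh zzzs nod hugt oepk aqi ocykl
Hunk 3: at line 1 remove [nod,hugt,oepk] add [uqi,owc,ebgyk] -> 7 lines: vbgrh zzzs uqi owc ebgyk aqi ocykl
Hunk 4: at line 4 remove [ebgyk] add [moo,gnm,zmf] -> 9 lines: vbgrh zzzs uqi owc moo gnm zmf aqi ocykl
Hunk 5: at line 6 remove [zmf,aqi] add [zcnvl,sro] -> 9 lines: vbgrh zzzs uqi owc moo gnm zcnvl sro ocykl
Hunk 6: at line 5 remove [gnm,zcnvl] add [hceb,hmg] -> 9 lines: vbgrh zzzs uqi owc moo hceb hmg sro ocykl
Hunk 7: at line 2 remove [owc,moo,hceb] add [pern] -> 7 lines: vbgrh zzzs uqi pern hmg sro ocykl
Final line count: 7

Answer: 7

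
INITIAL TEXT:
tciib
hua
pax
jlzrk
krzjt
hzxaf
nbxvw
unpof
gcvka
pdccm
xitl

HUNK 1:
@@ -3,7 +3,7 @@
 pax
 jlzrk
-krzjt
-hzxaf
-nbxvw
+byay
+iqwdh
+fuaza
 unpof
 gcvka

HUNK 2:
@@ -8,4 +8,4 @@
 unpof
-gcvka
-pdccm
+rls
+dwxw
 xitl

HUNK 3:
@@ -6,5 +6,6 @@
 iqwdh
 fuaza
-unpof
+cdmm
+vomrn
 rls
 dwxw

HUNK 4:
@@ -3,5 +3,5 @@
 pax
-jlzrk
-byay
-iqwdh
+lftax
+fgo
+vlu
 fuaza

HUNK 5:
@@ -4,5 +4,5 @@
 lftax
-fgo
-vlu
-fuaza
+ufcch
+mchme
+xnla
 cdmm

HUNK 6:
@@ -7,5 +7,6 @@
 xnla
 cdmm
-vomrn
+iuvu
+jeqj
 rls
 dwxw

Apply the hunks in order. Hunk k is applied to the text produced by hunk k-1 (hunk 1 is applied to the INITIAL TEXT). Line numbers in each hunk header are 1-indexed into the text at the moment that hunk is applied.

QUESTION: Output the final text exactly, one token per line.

Hunk 1: at line 3 remove [krzjt,hzxaf,nbxvw] add [byay,iqwdh,fuaza] -> 11 lines: tciib hua pax jlzrk byay iqwdh fuaza unpof gcvka pdccm xitl
Hunk 2: at line 8 remove [gcvka,pdccm] add [rls,dwxw] -> 11 lines: tciib hua pax jlzrk byay iqwdh fuaza unpof rls dwxw xitl
Hunk 3: at line 6 remove [unpof] add [cdmm,vomrn] -> 12 lines: tciib hua pax jlzrk byay iqwdh fuaza cdmm vomrn rls dwxw xitl
Hunk 4: at line 3 remove [jlzrk,byay,iqwdh] add [lftax,fgo,vlu] -> 12 lines: tciib hua pax lftax fgo vlu fuaza cdmm vomrn rls dwxw xitl
Hunk 5: at line 4 remove [fgo,vlu,fuaza] add [ufcch,mchme,xnla] -> 12 lines: tciib hua pax lftax ufcch mchme xnla cdmm vomrn rls dwxw xitl
Hunk 6: at line 7 remove [vomrn] add [iuvu,jeqj] -> 13 lines: tciib hua pax lftax ufcch mchme xnla cdmm iuvu jeqj rls dwxw xitl

Answer: tciib
hua
pax
lftax
ufcch
mchme
xnla
cdmm
iuvu
jeqj
rls
dwxw
xitl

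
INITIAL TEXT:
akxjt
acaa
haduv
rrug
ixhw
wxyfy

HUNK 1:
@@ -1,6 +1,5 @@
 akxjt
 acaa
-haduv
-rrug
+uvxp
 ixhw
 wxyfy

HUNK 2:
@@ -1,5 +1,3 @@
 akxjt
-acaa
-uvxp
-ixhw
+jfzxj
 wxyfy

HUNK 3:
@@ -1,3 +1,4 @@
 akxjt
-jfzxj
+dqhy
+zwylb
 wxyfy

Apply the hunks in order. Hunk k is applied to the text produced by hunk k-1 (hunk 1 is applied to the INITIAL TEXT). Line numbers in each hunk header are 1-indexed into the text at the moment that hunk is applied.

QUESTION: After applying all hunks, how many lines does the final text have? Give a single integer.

Hunk 1: at line 1 remove [haduv,rrug] add [uvxp] -> 5 lines: akxjt acaa uvxp ixhw wxyfy
Hunk 2: at line 1 remove [acaa,uvxp,ixhw] add [jfzxj] -> 3 lines: akxjt jfzxj wxyfy
Hunk 3: at line 1 remove [jfzxj] add [dqhy,zwylb] -> 4 lines: akxjt dqhy zwylb wxyfy
Final line count: 4

Answer: 4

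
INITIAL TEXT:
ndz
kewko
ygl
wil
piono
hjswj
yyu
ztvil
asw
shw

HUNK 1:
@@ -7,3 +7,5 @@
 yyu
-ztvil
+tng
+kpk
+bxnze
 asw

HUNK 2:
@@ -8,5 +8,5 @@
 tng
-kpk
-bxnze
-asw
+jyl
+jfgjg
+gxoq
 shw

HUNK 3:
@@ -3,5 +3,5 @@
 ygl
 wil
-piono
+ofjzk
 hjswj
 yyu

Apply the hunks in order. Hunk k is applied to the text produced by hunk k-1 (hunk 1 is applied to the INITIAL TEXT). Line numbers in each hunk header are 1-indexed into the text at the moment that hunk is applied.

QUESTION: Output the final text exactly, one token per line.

Answer: ndz
kewko
ygl
wil
ofjzk
hjswj
yyu
tng
jyl
jfgjg
gxoq
shw

Derivation:
Hunk 1: at line 7 remove [ztvil] add [tng,kpk,bxnze] -> 12 lines: ndz kewko ygl wil piono hjswj yyu tng kpk bxnze asw shw
Hunk 2: at line 8 remove [kpk,bxnze,asw] add [jyl,jfgjg,gxoq] -> 12 lines: ndz kewko ygl wil piono hjswj yyu tng jyl jfgjg gxoq shw
Hunk 3: at line 3 remove [piono] add [ofjzk] -> 12 lines: ndz kewko ygl wil ofjzk hjswj yyu tng jyl jfgjg gxoq shw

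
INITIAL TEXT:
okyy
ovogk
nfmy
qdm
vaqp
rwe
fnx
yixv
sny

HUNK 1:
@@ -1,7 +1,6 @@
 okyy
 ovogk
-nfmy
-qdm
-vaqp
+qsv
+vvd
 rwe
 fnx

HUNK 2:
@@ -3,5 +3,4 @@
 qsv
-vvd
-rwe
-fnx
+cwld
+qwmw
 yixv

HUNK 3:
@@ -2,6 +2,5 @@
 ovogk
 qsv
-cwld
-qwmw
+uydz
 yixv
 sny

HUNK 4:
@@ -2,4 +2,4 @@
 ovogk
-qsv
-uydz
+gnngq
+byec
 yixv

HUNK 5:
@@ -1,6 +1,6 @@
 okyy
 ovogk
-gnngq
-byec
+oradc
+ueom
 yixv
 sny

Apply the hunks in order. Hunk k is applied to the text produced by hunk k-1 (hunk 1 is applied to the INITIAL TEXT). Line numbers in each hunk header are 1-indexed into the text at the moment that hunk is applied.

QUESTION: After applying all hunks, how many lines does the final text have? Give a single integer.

Answer: 6

Derivation:
Hunk 1: at line 1 remove [nfmy,qdm,vaqp] add [qsv,vvd] -> 8 lines: okyy ovogk qsv vvd rwe fnx yixv sny
Hunk 2: at line 3 remove [vvd,rwe,fnx] add [cwld,qwmw] -> 7 lines: okyy ovogk qsv cwld qwmw yixv sny
Hunk 3: at line 2 remove [cwld,qwmw] add [uydz] -> 6 lines: okyy ovogk qsv uydz yixv sny
Hunk 4: at line 2 remove [qsv,uydz] add [gnngq,byec] -> 6 lines: okyy ovogk gnngq byec yixv sny
Hunk 5: at line 1 remove [gnngq,byec] add [oradc,ueom] -> 6 lines: okyy ovogk oradc ueom yixv sny
Final line count: 6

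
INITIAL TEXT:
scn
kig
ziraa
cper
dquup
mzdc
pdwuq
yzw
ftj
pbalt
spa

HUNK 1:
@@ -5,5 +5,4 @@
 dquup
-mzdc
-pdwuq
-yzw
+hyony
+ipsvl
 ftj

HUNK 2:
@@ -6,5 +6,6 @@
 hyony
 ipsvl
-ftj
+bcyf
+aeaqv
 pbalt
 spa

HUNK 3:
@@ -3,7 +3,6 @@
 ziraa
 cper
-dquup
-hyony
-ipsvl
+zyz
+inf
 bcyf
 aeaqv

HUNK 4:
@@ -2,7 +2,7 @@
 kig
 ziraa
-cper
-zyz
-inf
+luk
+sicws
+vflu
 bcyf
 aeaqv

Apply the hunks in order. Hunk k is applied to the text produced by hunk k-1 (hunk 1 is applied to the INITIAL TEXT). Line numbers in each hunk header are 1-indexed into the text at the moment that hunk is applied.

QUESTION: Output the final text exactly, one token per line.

Hunk 1: at line 5 remove [mzdc,pdwuq,yzw] add [hyony,ipsvl] -> 10 lines: scn kig ziraa cper dquup hyony ipsvl ftj pbalt spa
Hunk 2: at line 6 remove [ftj] add [bcyf,aeaqv] -> 11 lines: scn kig ziraa cper dquup hyony ipsvl bcyf aeaqv pbalt spa
Hunk 3: at line 3 remove [dquup,hyony,ipsvl] add [zyz,inf] -> 10 lines: scn kig ziraa cper zyz inf bcyf aeaqv pbalt spa
Hunk 4: at line 2 remove [cper,zyz,inf] add [luk,sicws,vflu] -> 10 lines: scn kig ziraa luk sicws vflu bcyf aeaqv pbalt spa

Answer: scn
kig
ziraa
luk
sicws
vflu
bcyf
aeaqv
pbalt
spa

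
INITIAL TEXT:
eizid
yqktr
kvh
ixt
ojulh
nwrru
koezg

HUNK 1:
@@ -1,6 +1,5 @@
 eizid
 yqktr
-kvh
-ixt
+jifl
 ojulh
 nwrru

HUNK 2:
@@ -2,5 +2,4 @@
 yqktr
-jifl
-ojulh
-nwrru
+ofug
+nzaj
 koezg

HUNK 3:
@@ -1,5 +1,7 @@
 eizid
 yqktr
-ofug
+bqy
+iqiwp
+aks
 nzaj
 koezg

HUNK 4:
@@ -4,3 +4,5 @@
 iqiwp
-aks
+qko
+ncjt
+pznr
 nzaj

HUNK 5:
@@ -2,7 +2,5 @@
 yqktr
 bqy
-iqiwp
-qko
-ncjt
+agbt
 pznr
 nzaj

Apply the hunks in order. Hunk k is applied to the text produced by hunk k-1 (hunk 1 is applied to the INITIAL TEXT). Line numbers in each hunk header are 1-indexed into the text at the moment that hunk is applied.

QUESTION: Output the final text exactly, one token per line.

Answer: eizid
yqktr
bqy
agbt
pznr
nzaj
koezg

Derivation:
Hunk 1: at line 1 remove [kvh,ixt] add [jifl] -> 6 lines: eizid yqktr jifl ojulh nwrru koezg
Hunk 2: at line 2 remove [jifl,ojulh,nwrru] add [ofug,nzaj] -> 5 lines: eizid yqktr ofug nzaj koezg
Hunk 3: at line 1 remove [ofug] add [bqy,iqiwp,aks] -> 7 lines: eizid yqktr bqy iqiwp aks nzaj koezg
Hunk 4: at line 4 remove [aks] add [qko,ncjt,pznr] -> 9 lines: eizid yqktr bqy iqiwp qko ncjt pznr nzaj koezg
Hunk 5: at line 2 remove [iqiwp,qko,ncjt] add [agbt] -> 7 lines: eizid yqktr bqy agbt pznr nzaj koezg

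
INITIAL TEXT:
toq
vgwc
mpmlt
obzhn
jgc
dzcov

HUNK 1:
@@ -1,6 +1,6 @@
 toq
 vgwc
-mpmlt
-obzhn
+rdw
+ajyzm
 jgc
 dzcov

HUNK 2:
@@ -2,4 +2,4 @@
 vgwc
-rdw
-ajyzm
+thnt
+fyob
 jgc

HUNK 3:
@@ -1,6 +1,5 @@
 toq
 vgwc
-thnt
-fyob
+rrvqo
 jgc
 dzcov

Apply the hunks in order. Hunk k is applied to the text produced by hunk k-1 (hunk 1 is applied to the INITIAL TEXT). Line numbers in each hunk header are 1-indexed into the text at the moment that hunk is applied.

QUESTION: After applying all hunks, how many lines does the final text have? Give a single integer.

Hunk 1: at line 1 remove [mpmlt,obzhn] add [rdw,ajyzm] -> 6 lines: toq vgwc rdw ajyzm jgc dzcov
Hunk 2: at line 2 remove [rdw,ajyzm] add [thnt,fyob] -> 6 lines: toq vgwc thnt fyob jgc dzcov
Hunk 3: at line 1 remove [thnt,fyob] add [rrvqo] -> 5 lines: toq vgwc rrvqo jgc dzcov
Final line count: 5

Answer: 5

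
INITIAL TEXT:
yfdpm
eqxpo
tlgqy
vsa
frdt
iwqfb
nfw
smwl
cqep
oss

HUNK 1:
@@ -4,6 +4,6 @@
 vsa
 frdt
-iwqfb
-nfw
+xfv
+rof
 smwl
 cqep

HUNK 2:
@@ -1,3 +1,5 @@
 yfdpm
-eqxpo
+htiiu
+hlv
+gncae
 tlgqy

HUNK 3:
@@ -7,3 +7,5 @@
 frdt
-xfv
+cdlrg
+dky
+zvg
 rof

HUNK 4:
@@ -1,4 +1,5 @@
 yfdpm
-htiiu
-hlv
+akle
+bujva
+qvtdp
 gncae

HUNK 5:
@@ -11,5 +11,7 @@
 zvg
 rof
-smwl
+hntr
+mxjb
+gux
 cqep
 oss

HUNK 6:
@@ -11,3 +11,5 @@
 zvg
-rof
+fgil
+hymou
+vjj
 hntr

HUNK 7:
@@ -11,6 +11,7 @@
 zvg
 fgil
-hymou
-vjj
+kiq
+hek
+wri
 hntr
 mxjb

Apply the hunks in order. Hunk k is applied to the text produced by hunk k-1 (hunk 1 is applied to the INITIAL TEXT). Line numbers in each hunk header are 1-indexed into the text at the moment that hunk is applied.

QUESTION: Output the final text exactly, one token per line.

Answer: yfdpm
akle
bujva
qvtdp
gncae
tlgqy
vsa
frdt
cdlrg
dky
zvg
fgil
kiq
hek
wri
hntr
mxjb
gux
cqep
oss

Derivation:
Hunk 1: at line 4 remove [iwqfb,nfw] add [xfv,rof] -> 10 lines: yfdpm eqxpo tlgqy vsa frdt xfv rof smwl cqep oss
Hunk 2: at line 1 remove [eqxpo] add [htiiu,hlv,gncae] -> 12 lines: yfdpm htiiu hlv gncae tlgqy vsa frdt xfv rof smwl cqep oss
Hunk 3: at line 7 remove [xfv] add [cdlrg,dky,zvg] -> 14 lines: yfdpm htiiu hlv gncae tlgqy vsa frdt cdlrg dky zvg rof smwl cqep oss
Hunk 4: at line 1 remove [htiiu,hlv] add [akle,bujva,qvtdp] -> 15 lines: yfdpm akle bujva qvtdp gncae tlgqy vsa frdt cdlrg dky zvg rof smwl cqep oss
Hunk 5: at line 11 remove [smwl] add [hntr,mxjb,gux] -> 17 lines: yfdpm akle bujva qvtdp gncae tlgqy vsa frdt cdlrg dky zvg rof hntr mxjb gux cqep oss
Hunk 6: at line 11 remove [rof] add [fgil,hymou,vjj] -> 19 lines: yfdpm akle bujva qvtdp gncae tlgqy vsa frdt cdlrg dky zvg fgil hymou vjj hntr mxjb gux cqep oss
Hunk 7: at line 11 remove [hymou,vjj] add [kiq,hek,wri] -> 20 lines: yfdpm akle bujva qvtdp gncae tlgqy vsa frdt cdlrg dky zvg fgil kiq hek wri hntr mxjb gux cqep oss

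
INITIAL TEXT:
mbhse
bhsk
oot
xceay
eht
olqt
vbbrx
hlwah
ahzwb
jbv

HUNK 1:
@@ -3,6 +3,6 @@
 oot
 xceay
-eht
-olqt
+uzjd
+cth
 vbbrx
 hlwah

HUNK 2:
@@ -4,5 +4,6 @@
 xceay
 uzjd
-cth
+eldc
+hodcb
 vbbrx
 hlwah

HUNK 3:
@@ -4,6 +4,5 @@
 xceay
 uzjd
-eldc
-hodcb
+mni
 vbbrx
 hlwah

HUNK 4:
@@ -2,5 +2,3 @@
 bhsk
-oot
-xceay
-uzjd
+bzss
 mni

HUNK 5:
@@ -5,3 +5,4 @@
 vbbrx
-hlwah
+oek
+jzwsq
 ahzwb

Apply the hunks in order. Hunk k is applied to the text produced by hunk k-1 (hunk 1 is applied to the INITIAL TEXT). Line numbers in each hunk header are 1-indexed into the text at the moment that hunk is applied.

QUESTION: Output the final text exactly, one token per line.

Answer: mbhse
bhsk
bzss
mni
vbbrx
oek
jzwsq
ahzwb
jbv

Derivation:
Hunk 1: at line 3 remove [eht,olqt] add [uzjd,cth] -> 10 lines: mbhse bhsk oot xceay uzjd cth vbbrx hlwah ahzwb jbv
Hunk 2: at line 4 remove [cth] add [eldc,hodcb] -> 11 lines: mbhse bhsk oot xceay uzjd eldc hodcb vbbrx hlwah ahzwb jbv
Hunk 3: at line 4 remove [eldc,hodcb] add [mni] -> 10 lines: mbhse bhsk oot xceay uzjd mni vbbrx hlwah ahzwb jbv
Hunk 4: at line 2 remove [oot,xceay,uzjd] add [bzss] -> 8 lines: mbhse bhsk bzss mni vbbrx hlwah ahzwb jbv
Hunk 5: at line 5 remove [hlwah] add [oek,jzwsq] -> 9 lines: mbhse bhsk bzss mni vbbrx oek jzwsq ahzwb jbv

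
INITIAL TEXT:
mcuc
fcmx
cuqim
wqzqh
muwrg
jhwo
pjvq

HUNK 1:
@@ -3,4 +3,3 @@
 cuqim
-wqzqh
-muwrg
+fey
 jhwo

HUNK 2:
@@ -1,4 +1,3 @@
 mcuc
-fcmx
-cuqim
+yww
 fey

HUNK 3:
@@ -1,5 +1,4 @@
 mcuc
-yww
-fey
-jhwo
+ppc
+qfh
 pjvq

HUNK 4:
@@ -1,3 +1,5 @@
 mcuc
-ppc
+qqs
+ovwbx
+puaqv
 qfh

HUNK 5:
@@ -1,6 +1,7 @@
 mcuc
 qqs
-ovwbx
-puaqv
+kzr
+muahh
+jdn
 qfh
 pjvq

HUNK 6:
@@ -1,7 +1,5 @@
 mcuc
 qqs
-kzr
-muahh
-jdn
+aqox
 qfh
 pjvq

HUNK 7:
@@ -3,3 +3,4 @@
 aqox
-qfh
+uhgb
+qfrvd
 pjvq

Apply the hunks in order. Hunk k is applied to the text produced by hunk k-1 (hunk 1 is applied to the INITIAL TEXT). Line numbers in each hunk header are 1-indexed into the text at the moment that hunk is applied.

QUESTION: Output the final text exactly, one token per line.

Hunk 1: at line 3 remove [wqzqh,muwrg] add [fey] -> 6 lines: mcuc fcmx cuqim fey jhwo pjvq
Hunk 2: at line 1 remove [fcmx,cuqim] add [yww] -> 5 lines: mcuc yww fey jhwo pjvq
Hunk 3: at line 1 remove [yww,fey,jhwo] add [ppc,qfh] -> 4 lines: mcuc ppc qfh pjvq
Hunk 4: at line 1 remove [ppc] add [qqs,ovwbx,puaqv] -> 6 lines: mcuc qqs ovwbx puaqv qfh pjvq
Hunk 5: at line 1 remove [ovwbx,puaqv] add [kzr,muahh,jdn] -> 7 lines: mcuc qqs kzr muahh jdn qfh pjvq
Hunk 6: at line 1 remove [kzr,muahh,jdn] add [aqox] -> 5 lines: mcuc qqs aqox qfh pjvq
Hunk 7: at line 3 remove [qfh] add [uhgb,qfrvd] -> 6 lines: mcuc qqs aqox uhgb qfrvd pjvq

Answer: mcuc
qqs
aqox
uhgb
qfrvd
pjvq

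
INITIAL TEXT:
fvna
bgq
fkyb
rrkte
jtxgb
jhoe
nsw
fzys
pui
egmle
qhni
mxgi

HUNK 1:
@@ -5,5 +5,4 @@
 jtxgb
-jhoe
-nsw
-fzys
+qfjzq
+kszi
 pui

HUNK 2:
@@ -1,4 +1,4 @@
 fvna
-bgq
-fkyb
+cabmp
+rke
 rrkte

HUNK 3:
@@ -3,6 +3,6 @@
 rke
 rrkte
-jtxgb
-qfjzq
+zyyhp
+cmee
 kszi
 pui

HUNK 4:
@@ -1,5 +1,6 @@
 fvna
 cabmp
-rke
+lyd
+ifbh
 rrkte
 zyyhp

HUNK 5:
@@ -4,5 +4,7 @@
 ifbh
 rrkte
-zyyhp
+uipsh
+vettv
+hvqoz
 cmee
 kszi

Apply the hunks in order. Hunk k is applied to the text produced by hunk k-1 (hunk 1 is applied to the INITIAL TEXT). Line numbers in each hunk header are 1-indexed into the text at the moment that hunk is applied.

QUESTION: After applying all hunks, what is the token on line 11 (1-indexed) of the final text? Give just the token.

Hunk 1: at line 5 remove [jhoe,nsw,fzys] add [qfjzq,kszi] -> 11 lines: fvna bgq fkyb rrkte jtxgb qfjzq kszi pui egmle qhni mxgi
Hunk 2: at line 1 remove [bgq,fkyb] add [cabmp,rke] -> 11 lines: fvna cabmp rke rrkte jtxgb qfjzq kszi pui egmle qhni mxgi
Hunk 3: at line 3 remove [jtxgb,qfjzq] add [zyyhp,cmee] -> 11 lines: fvna cabmp rke rrkte zyyhp cmee kszi pui egmle qhni mxgi
Hunk 4: at line 1 remove [rke] add [lyd,ifbh] -> 12 lines: fvna cabmp lyd ifbh rrkte zyyhp cmee kszi pui egmle qhni mxgi
Hunk 5: at line 4 remove [zyyhp] add [uipsh,vettv,hvqoz] -> 14 lines: fvna cabmp lyd ifbh rrkte uipsh vettv hvqoz cmee kszi pui egmle qhni mxgi
Final line 11: pui

Answer: pui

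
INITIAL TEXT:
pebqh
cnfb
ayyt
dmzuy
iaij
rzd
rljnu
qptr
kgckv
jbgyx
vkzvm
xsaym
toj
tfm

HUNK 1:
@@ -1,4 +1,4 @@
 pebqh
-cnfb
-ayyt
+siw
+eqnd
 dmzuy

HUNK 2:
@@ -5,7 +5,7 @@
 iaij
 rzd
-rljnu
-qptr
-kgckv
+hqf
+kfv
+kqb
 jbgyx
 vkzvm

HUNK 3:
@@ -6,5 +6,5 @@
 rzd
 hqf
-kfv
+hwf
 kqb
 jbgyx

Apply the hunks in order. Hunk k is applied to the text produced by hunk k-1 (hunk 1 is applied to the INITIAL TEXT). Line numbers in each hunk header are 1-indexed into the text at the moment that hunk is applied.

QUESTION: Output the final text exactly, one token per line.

Answer: pebqh
siw
eqnd
dmzuy
iaij
rzd
hqf
hwf
kqb
jbgyx
vkzvm
xsaym
toj
tfm

Derivation:
Hunk 1: at line 1 remove [cnfb,ayyt] add [siw,eqnd] -> 14 lines: pebqh siw eqnd dmzuy iaij rzd rljnu qptr kgckv jbgyx vkzvm xsaym toj tfm
Hunk 2: at line 5 remove [rljnu,qptr,kgckv] add [hqf,kfv,kqb] -> 14 lines: pebqh siw eqnd dmzuy iaij rzd hqf kfv kqb jbgyx vkzvm xsaym toj tfm
Hunk 3: at line 6 remove [kfv] add [hwf] -> 14 lines: pebqh siw eqnd dmzuy iaij rzd hqf hwf kqb jbgyx vkzvm xsaym toj tfm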